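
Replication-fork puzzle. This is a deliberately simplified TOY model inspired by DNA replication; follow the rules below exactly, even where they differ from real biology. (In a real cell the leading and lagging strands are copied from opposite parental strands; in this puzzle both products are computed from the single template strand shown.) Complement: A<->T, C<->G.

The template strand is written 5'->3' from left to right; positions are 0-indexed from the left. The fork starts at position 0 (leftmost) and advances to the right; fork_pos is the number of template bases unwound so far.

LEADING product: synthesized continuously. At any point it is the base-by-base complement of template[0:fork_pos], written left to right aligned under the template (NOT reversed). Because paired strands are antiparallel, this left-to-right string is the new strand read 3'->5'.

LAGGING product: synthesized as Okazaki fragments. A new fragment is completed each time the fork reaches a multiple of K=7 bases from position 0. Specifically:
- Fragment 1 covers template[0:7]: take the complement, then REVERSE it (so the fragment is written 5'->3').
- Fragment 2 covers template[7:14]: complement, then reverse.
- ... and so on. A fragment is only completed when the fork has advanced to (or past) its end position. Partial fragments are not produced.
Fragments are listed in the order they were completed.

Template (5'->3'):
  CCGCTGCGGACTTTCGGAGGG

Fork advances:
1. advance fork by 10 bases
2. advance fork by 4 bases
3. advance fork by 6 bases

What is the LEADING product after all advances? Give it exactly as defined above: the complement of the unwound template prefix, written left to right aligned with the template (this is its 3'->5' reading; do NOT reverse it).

Step 1: advance 10 -> fork_pos = 0 + 10 = 10.
Step 2: advance 4 -> fork_pos = 10 + 4 = 14.
Step 3: advance 6 -> fork_pos = 14 + 6 = 20.
Unwound prefix: template[0:20] = CCGCTGCGGACTTTCGGAGG
Complement it base by base (A<->T, C<->G), keeping left-to-right order:
  [0:5] CCGCT -> GGCGA
  [5:10] GCGGA -> CGCCT
  [10:15] CTTTC -> GAAAG
  [15:20] GGAGG -> CCTCC
Concatenate: GGCGACGCCTGAAAGCCTCC (length 20; written aligned with the template, i.e. 3'->5').

Answer: GGCGACGCCTGAAAGCCTCC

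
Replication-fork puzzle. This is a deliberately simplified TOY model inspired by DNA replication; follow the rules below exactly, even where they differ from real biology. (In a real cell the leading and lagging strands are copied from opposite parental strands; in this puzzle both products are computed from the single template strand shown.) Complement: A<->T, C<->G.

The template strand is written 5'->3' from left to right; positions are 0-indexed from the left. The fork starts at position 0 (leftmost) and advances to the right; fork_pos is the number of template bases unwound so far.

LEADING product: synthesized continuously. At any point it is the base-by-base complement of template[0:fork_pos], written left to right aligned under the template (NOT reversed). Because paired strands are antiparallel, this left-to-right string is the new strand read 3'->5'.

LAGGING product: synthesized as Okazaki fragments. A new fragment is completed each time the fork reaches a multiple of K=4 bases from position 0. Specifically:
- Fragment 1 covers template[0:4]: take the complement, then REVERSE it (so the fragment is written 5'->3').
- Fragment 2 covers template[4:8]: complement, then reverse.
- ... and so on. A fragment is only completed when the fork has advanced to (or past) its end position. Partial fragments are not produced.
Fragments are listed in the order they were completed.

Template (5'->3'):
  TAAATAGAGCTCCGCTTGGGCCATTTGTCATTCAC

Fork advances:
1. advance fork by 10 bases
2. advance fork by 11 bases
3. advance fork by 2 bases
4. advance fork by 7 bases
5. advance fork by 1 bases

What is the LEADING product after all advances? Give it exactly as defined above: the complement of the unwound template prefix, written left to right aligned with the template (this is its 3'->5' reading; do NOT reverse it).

Step 1: advance 10 -> fork_pos = 0 + 10 = 10.
Step 2: advance 11 -> fork_pos = 10 + 11 = 21.
Step 3: advance 2 -> fork_pos = 21 + 2 = 23.
Step 4: advance 7 -> fork_pos = 23 + 7 = 30.
Step 5: advance 1 -> fork_pos = 30 + 1 = 31.
Unwound prefix: template[0:31] = TAAATAGAGCTCCGCTTGGGCCATTTGTCAT
Complement it base by base (A<->T, C<->G), keeping left-to-right order:
  [0:5] TAAAT -> ATTTA
  [5:10] AGAGC -> TCTCG
  [10:15] TCCGC -> AGGCG
  [15:20] TTGGG -> AACCC
  [20:25] CCATT -> GGTAA
  [25:30] TGTCA -> ACAGT
  [30:31] T -> A
Concatenate: ATTTATCTCGAGGCGAACCCGGTAAACAGTA (length 31; written aligned with the template, i.e. 3'->5').

Answer: ATTTATCTCGAGGCGAACCCGGTAAACAGTA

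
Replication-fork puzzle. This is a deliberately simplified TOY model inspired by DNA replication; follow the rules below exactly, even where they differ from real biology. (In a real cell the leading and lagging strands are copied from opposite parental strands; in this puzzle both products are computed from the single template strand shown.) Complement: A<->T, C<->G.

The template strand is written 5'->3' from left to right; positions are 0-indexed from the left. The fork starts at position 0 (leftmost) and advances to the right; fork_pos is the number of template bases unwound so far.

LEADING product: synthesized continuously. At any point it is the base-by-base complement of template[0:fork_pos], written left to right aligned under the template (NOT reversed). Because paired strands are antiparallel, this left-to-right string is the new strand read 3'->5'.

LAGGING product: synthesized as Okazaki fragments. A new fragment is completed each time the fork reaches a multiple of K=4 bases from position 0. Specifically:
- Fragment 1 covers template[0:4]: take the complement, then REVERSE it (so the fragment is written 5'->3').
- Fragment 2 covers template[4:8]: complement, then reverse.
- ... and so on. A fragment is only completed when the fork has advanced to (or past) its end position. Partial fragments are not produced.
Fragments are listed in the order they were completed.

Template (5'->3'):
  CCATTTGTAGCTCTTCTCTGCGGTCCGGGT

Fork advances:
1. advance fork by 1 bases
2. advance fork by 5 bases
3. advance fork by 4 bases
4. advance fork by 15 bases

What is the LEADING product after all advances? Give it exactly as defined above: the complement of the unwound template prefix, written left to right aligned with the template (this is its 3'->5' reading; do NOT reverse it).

Answer: GGTAAACATCGAGAAGAGACGCCAG

Derivation:
Step 1: advance 1 -> fork_pos = 0 + 1 = 1.
Step 2: advance 5 -> fork_pos = 1 + 5 = 6.
Step 3: advance 4 -> fork_pos = 6 + 4 = 10.
Step 4: advance 15 -> fork_pos = 10 + 15 = 25.
Unwound prefix: template[0:25] = CCATTTGTAGCTCTTCTCTGCGGTC
Complement it base by base (A<->T, C<->G), keeping left-to-right order:
  [0:5] CCATT -> GGTAA
  [5:10] TGTAG -> ACATC
  [10:15] CTCTT -> GAGAA
  [15:20] CTCTG -> GAGAC
  [20:25] CGGTC -> GCCAG
Concatenate: GGTAAACATCGAGAAGAGACGCCAG (length 25; written aligned with the template, i.e. 3'->5').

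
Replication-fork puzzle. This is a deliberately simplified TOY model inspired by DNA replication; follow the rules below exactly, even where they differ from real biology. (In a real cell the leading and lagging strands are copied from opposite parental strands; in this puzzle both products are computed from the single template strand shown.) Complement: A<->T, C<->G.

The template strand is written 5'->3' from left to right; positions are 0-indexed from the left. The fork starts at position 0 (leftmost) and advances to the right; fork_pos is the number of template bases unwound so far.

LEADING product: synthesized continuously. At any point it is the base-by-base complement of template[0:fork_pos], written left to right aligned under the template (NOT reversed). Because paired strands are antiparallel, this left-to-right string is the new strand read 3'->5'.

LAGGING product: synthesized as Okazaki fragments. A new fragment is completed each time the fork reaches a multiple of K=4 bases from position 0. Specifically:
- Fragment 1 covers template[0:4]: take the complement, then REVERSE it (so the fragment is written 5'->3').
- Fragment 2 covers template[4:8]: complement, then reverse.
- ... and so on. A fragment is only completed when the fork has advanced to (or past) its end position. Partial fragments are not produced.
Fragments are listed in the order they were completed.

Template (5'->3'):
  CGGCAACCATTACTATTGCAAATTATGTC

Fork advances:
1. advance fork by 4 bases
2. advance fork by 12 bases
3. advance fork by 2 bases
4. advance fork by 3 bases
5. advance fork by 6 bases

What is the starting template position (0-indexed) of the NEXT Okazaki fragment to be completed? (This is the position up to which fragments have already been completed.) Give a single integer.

Answer: 24

Derivation:
Step 1: advance 4 -> fork_pos = 0 + 4 = 4. Reached multiple(s) of 4: 4 -> fragment 1 completed (1 total).
Step 2: advance 12 -> fork_pos = 4 + 12 = 16. Reached multiple(s) of 4: 8, 12, 16 -> fragments 2-4 completed (4 total).
Step 3: advance 2 -> fork_pos = 16 + 2 = 18. Next multiple of 4 is 20 (not reached); still 4 fragment(s).
Step 4: advance 3 -> fork_pos = 18 + 3 = 21. Reached multiple(s) of 4: 20 -> fragment 5 completed (5 total).
Step 5: advance 6 -> fork_pos = 21 + 6 = 27. Reached multiple(s) of 4: 24 -> fragment 6 completed (6 total).
6 fragment(s) completed, covering template[0:24] (6 x 4 = 24). The next fragment, fragment 7, covers template[24:28], so it starts at position 24.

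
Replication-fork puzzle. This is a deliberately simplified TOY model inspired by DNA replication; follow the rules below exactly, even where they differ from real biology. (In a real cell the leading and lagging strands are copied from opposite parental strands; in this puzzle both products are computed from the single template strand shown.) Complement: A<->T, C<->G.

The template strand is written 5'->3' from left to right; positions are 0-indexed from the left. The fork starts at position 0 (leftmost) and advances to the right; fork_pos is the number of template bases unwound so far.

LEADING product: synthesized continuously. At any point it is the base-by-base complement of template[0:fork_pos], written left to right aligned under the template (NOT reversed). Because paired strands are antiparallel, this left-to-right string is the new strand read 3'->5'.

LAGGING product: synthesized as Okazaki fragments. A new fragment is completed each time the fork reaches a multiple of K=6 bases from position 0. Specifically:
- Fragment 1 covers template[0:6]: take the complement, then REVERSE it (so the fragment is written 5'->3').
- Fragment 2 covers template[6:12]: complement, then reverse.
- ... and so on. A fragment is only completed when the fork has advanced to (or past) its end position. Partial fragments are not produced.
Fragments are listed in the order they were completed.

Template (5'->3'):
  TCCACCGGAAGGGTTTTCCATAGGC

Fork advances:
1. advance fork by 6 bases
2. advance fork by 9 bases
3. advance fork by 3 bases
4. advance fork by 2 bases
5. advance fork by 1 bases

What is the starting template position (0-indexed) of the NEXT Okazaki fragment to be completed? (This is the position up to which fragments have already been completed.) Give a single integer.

Answer: 18

Derivation:
Step 1: advance 6 -> fork_pos = 0 + 6 = 6. Reached multiple(s) of 6: 6 -> fragment 1 completed (1 total).
Step 2: advance 9 -> fork_pos = 6 + 9 = 15. Reached multiple(s) of 6: 12 -> fragment 2 completed (2 total).
Step 3: advance 3 -> fork_pos = 15 + 3 = 18. Reached multiple(s) of 6: 18 -> fragment 3 completed (3 total).
Step 4: advance 2 -> fork_pos = 18 + 2 = 20. Next multiple of 6 is 24 (not reached); still 3 fragment(s).
Step 5: advance 1 -> fork_pos = 20 + 1 = 21. Next multiple of 6 is 24 (not reached); still 3 fragment(s).
3 fragment(s) completed, covering template[0:18] (3 x 6 = 18). The next fragment, fragment 4, covers template[18:24], so it starts at position 18.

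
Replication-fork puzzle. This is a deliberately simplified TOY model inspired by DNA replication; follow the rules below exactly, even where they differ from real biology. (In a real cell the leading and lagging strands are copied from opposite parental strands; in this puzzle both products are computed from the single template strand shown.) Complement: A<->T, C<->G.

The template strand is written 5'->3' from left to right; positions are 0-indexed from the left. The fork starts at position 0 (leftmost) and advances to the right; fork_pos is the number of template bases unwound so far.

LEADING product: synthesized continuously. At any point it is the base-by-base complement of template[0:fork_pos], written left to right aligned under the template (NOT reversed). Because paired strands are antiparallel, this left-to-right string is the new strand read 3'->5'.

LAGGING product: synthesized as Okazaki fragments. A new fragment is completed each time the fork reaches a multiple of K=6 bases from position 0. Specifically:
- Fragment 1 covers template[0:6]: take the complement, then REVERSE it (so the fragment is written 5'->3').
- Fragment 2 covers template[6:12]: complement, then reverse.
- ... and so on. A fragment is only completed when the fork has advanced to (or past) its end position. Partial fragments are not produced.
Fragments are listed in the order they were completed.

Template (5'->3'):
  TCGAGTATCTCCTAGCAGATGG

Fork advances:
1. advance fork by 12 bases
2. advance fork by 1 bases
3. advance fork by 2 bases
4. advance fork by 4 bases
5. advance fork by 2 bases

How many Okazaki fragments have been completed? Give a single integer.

Answer: 3

Derivation:
Step 1: advance 12 -> fork_pos = 0 + 12 = 12. Reached multiple(s) of 6: 6, 12 -> fragments 1-2 completed (2 total).
Step 2: advance 1 -> fork_pos = 12 + 1 = 13. Next multiple of 6 is 18 (not reached); still 2 fragment(s).
Step 3: advance 2 -> fork_pos = 13 + 2 = 15. Next multiple of 6 is 18 (not reached); still 2 fragment(s).
Step 4: advance 4 -> fork_pos = 15 + 4 = 19. Reached multiple(s) of 6: 18 -> fragment 3 completed (3 total).
Step 5: advance 2 -> fork_pos = 19 + 2 = 21. Next multiple of 6 is 24 (not reached); still 3 fragment(s).
Check: final fork_pos = 21; the multiples of 6 that are <= 21 are 6..18 -> 21 // 6 = 3 completed fragment(s).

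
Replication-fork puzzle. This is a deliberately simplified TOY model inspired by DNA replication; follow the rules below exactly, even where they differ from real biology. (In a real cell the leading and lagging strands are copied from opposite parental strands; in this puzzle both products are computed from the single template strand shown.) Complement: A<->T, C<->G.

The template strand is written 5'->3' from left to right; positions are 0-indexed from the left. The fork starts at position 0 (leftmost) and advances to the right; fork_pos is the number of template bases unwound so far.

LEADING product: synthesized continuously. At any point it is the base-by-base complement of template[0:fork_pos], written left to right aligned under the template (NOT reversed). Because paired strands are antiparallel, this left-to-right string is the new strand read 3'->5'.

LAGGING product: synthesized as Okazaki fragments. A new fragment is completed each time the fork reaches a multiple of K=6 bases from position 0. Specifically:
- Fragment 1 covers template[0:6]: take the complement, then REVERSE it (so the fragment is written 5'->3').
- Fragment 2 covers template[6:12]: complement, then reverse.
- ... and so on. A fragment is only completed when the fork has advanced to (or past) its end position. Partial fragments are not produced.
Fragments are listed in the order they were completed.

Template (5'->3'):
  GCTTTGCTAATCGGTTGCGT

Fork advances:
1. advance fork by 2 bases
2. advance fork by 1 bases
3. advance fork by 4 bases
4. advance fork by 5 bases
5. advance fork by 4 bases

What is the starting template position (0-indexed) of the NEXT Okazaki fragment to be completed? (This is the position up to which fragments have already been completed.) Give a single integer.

Answer: 12

Derivation:
Step 1: advance 2 -> fork_pos = 0 + 2 = 2. Next multiple of 6 is 6 (not reached); still 0 fragment(s).
Step 2: advance 1 -> fork_pos = 2 + 1 = 3. Next multiple of 6 is 6 (not reached); still 0 fragment(s).
Step 3: advance 4 -> fork_pos = 3 + 4 = 7. Reached multiple(s) of 6: 6 -> fragment 1 completed (1 total).
Step 4: advance 5 -> fork_pos = 7 + 5 = 12. Reached multiple(s) of 6: 12 -> fragment 2 completed (2 total).
Step 5: advance 4 -> fork_pos = 12 + 4 = 16. Next multiple of 6 is 18 (not reached); still 2 fragment(s).
2 fragment(s) completed, covering template[0:12] (2 x 6 = 12). The next fragment, fragment 3, covers template[12:18], so it starts at position 12.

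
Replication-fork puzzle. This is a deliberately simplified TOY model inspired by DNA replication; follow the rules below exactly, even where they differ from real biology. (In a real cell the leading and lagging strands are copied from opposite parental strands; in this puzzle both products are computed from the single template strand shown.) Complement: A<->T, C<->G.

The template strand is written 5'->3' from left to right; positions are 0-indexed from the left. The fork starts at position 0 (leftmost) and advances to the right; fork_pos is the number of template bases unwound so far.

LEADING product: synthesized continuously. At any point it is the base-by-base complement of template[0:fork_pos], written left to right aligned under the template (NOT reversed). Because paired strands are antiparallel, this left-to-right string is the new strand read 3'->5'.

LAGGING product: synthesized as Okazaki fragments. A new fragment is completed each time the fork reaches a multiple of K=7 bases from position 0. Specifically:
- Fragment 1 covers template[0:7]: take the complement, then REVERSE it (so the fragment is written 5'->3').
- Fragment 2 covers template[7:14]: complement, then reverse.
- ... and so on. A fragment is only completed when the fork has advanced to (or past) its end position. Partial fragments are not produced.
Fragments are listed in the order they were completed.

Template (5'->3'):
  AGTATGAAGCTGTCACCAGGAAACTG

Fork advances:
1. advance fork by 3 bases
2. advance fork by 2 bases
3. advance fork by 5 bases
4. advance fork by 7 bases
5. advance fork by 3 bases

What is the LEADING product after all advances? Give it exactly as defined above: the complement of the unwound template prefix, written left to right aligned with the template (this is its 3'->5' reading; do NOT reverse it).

Answer: TCATACTTCGACAGTGGTCC

Derivation:
Step 1: advance 3 -> fork_pos = 0 + 3 = 3.
Step 2: advance 2 -> fork_pos = 3 + 2 = 5.
Step 3: advance 5 -> fork_pos = 5 + 5 = 10.
Step 4: advance 7 -> fork_pos = 10 + 7 = 17.
Step 5: advance 3 -> fork_pos = 17 + 3 = 20.
Unwound prefix: template[0:20] = AGTATGAAGCTGTCACCAGG
Complement it base by base (A<->T, C<->G), keeping left-to-right order:
  [0:5] AGTAT -> TCATA
  [5:10] GAAGC -> CTTCG
  [10:15] TGTCA -> ACAGT
  [15:20] CCAGG -> GGTCC
Concatenate: TCATACTTCGACAGTGGTCC (length 20; written aligned with the template, i.e. 3'->5').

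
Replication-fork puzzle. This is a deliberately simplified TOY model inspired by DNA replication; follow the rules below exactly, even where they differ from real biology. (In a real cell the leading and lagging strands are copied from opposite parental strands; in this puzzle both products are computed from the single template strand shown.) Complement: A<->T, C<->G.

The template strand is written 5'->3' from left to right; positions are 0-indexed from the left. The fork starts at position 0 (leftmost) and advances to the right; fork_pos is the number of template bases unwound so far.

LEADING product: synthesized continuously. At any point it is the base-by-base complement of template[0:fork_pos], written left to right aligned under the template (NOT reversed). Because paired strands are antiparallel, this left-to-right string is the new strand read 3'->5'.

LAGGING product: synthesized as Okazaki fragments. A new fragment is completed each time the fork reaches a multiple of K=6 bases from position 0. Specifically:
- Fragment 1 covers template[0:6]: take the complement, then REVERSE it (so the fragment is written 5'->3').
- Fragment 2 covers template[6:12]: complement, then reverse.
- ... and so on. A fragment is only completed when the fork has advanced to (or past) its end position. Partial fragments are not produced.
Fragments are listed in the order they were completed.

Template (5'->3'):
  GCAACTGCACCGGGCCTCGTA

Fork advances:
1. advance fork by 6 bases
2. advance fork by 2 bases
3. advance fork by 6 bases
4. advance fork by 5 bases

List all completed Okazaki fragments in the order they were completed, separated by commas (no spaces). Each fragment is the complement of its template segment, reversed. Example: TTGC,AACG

Step 1: advance 6 -> fork_pos = 0 + 6 = 6. Reached multiple(s) of 6: 6 -> fragment 1 completed (1 total).
Step 2: advance 2 -> fork_pos = 6 + 2 = 8. Next multiple of 6 is 12 (not reached); still 1 fragment(s).
Step 3: advance 6 -> fork_pos = 8 + 6 = 14. Reached multiple(s) of 6: 12 -> fragment 2 completed (2 total).
Step 4: advance 5 -> fork_pos = 14 + 5 = 19. Reached multiple(s) of 6: 18 -> fragment 3 completed (3 total).
Final fork_pos = 19, so 3 fragment(s) are complete. Build each: template segment -> complement -> reverse.
Fragment 1: template[0:6] = GCAACT -> complement CGTTGA -> reversed AGTTGC
Fragment 2: template[6:12] = GCACCG -> complement CGTGGC -> reversed CGGTGC
Fragment 3: template[12:18] = GGCCTC -> complement CCGGAG -> reversed GAGGCC

Answer: AGTTGC,CGGTGC,GAGGCC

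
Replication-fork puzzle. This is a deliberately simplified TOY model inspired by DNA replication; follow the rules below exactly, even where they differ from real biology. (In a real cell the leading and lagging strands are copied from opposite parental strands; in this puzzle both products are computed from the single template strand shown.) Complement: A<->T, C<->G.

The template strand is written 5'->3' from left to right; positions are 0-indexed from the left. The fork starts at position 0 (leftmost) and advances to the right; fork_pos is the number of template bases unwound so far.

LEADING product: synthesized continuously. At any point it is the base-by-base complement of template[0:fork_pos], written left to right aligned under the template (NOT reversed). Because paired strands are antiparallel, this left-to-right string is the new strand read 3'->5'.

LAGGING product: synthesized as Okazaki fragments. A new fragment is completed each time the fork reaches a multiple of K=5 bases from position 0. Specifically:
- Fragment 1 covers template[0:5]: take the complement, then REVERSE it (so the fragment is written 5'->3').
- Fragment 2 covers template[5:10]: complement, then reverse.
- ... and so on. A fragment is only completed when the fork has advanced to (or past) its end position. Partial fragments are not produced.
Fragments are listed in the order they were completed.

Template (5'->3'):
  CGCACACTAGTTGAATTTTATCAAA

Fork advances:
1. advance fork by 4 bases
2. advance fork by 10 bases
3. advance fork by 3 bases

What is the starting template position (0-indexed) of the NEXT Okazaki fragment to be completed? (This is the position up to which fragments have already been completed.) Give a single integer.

Answer: 15

Derivation:
Step 1: advance 4 -> fork_pos = 0 + 4 = 4. Next multiple of 5 is 5 (not reached); still 0 fragment(s).
Step 2: advance 10 -> fork_pos = 4 + 10 = 14. Reached multiple(s) of 5: 5, 10 -> fragments 1-2 completed (2 total).
Step 3: advance 3 -> fork_pos = 14 + 3 = 17. Reached multiple(s) of 5: 15 -> fragment 3 completed (3 total).
3 fragment(s) completed, covering template[0:15] (3 x 5 = 15). The next fragment, fragment 4, covers template[15:20], so it starts at position 15.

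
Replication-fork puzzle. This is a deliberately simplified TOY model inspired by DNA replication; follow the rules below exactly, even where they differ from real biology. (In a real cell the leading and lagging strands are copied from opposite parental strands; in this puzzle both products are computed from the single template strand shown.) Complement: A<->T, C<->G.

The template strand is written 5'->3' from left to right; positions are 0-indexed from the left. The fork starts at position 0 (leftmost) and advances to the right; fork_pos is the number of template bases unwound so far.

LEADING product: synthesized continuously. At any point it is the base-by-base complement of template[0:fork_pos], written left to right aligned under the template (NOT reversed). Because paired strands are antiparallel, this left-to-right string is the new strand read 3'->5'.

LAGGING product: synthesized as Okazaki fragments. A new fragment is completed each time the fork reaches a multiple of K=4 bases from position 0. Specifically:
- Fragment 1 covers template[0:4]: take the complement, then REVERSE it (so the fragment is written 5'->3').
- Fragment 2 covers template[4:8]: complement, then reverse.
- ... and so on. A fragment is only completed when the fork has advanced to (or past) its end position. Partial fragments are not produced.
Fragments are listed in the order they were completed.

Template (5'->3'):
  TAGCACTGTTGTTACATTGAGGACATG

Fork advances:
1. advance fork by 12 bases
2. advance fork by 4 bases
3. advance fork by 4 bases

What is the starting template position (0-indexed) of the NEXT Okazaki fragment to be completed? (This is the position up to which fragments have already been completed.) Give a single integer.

Answer: 20

Derivation:
Step 1: advance 12 -> fork_pos = 0 + 12 = 12. Reached multiple(s) of 4: 4, 8, 12 -> fragments 1-3 completed (3 total).
Step 2: advance 4 -> fork_pos = 12 + 4 = 16. Reached multiple(s) of 4: 16 -> fragment 4 completed (4 total).
Step 3: advance 4 -> fork_pos = 16 + 4 = 20. Reached multiple(s) of 4: 20 -> fragment 5 completed (5 total).
5 fragment(s) completed, covering template[0:20] (5 x 4 = 20). The next fragment, fragment 6, covers template[20:24], so it starts at position 20.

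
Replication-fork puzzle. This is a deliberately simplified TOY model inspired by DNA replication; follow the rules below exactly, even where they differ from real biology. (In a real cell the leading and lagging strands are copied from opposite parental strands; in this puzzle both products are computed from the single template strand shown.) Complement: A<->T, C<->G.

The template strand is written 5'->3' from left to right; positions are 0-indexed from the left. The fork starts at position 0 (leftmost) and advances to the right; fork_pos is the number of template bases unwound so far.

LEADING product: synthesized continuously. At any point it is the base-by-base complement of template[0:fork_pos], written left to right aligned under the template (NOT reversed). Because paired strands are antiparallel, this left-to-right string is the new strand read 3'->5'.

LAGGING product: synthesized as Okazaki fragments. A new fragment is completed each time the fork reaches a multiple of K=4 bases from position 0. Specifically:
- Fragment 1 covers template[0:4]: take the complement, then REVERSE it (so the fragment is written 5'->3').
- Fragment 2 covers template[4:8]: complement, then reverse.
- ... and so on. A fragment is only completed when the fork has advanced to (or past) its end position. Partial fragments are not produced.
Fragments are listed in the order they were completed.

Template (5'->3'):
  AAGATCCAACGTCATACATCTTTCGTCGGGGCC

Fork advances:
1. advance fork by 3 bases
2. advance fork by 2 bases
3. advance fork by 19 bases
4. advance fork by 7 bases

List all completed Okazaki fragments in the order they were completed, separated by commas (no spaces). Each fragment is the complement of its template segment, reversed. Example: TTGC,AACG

Step 1: advance 3 -> fork_pos = 0 + 3 = 3. Next multiple of 4 is 4 (not reached); still 0 fragment(s).
Step 2: advance 2 -> fork_pos = 3 + 2 = 5. Reached multiple(s) of 4: 4 -> fragment 1 completed (1 total).
Step 3: advance 19 -> fork_pos = 5 + 19 = 24. Reached multiple(s) of 4: 8, 12, 16, 20, 24 -> fragments 2-6 completed (6 total).
Step 4: advance 7 -> fork_pos = 24 + 7 = 31. Reached multiple(s) of 4: 28 -> fragment 7 completed (7 total).
Final fork_pos = 31, so 7 fragment(s) are complete. Build each: template segment -> complement -> reverse.
Fragment 1: template[0:4] = AAGA -> complement TTCT -> reversed TCTT
Fragment 2: template[4:8] = TCCA -> complement AGGT -> reversed TGGA
Fragment 3: template[8:12] = ACGT -> complement TGCA -> reversed ACGT
Fragment 4: template[12:16] = CATA -> complement GTAT -> reversed TATG
Fragment 5: template[16:20] = CATC -> complement GTAG -> reversed GATG
Fragment 6: template[20:24] = TTTC -> complement AAAG -> reversed GAAA
Fragment 7: template[24:28] = GTCG -> complement CAGC -> reversed CGAC

Answer: TCTT,TGGA,ACGT,TATG,GATG,GAAA,CGAC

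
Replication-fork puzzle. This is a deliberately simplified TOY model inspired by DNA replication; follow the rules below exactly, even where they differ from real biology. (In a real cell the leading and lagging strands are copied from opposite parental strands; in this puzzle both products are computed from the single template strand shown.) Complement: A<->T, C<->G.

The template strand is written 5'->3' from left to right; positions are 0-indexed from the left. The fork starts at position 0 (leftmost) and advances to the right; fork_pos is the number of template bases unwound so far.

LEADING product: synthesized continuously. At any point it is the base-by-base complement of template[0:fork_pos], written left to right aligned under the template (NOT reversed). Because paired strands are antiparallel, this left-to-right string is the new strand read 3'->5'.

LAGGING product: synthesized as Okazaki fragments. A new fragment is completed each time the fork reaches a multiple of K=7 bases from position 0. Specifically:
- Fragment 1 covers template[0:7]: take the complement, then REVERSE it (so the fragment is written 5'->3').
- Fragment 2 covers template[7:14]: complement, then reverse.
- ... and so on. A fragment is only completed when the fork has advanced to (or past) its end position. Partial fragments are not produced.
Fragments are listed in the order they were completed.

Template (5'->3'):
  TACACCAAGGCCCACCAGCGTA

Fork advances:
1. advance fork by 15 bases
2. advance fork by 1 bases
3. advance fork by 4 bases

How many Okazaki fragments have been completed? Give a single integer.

Answer: 2

Derivation:
Step 1: advance 15 -> fork_pos = 0 + 15 = 15. Reached multiple(s) of 7: 7, 14 -> fragments 1-2 completed (2 total).
Step 2: advance 1 -> fork_pos = 15 + 1 = 16. Next multiple of 7 is 21 (not reached); still 2 fragment(s).
Step 3: advance 4 -> fork_pos = 16 + 4 = 20. Next multiple of 7 is 21 (not reached); still 2 fragment(s).
Check: final fork_pos = 20; the multiples of 7 that are <= 20 are 7..14 -> 20 // 7 = 2 completed fragment(s).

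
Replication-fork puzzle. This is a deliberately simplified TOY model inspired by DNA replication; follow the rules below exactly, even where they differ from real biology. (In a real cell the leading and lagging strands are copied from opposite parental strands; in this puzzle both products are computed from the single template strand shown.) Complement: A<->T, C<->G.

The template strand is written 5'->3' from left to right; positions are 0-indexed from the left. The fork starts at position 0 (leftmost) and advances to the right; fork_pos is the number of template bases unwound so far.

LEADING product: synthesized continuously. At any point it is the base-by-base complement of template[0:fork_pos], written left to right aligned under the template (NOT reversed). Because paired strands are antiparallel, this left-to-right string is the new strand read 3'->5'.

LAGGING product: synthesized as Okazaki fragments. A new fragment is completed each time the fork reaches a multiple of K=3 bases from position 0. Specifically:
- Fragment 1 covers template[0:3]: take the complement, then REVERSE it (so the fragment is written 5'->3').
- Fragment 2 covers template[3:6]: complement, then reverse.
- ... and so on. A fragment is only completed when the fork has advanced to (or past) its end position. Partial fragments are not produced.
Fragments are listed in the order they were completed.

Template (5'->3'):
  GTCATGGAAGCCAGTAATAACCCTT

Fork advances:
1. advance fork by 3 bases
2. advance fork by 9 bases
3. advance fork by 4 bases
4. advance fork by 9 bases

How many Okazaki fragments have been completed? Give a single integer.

Answer: 8

Derivation:
Step 1: advance 3 -> fork_pos = 0 + 3 = 3. Reached multiple(s) of 3: 3 -> fragment 1 completed (1 total).
Step 2: advance 9 -> fork_pos = 3 + 9 = 12. Reached multiple(s) of 3: 6, 9, 12 -> fragments 2-4 completed (4 total).
Step 3: advance 4 -> fork_pos = 12 + 4 = 16. Reached multiple(s) of 3: 15 -> fragment 5 completed (5 total).
Step 4: advance 9 -> fork_pos = 16 + 9 = 25. Reached multiple(s) of 3: 18, 21, 24 -> fragments 6-8 completed (8 total).
Check: final fork_pos = 25; the multiples of 3 that are <= 25 are 3..24 -> 25 // 3 = 8 completed fragment(s).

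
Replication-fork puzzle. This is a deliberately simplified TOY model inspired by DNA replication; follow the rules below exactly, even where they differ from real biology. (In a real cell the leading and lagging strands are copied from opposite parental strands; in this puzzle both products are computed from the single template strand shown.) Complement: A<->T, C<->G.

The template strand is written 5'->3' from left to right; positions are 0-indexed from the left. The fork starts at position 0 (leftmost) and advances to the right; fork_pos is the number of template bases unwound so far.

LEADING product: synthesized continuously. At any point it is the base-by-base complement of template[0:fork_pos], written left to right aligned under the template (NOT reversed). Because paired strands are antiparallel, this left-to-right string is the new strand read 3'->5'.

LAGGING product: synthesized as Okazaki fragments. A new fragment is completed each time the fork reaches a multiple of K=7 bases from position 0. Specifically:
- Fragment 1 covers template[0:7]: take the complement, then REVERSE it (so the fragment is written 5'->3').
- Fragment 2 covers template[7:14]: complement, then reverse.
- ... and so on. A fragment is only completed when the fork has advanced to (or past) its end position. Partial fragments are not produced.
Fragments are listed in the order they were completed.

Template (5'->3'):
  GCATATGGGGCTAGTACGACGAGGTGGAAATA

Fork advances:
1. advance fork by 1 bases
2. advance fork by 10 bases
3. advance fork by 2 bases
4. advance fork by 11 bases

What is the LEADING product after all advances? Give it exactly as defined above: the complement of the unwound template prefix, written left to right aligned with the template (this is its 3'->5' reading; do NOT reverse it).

Answer: CGTATACCCCGATCATGCTGCTCC

Derivation:
Step 1: advance 1 -> fork_pos = 0 + 1 = 1.
Step 2: advance 10 -> fork_pos = 1 + 10 = 11.
Step 3: advance 2 -> fork_pos = 11 + 2 = 13.
Step 4: advance 11 -> fork_pos = 13 + 11 = 24.
Unwound prefix: template[0:24] = GCATATGGGGCTAGTACGACGAGG
Complement it base by base (A<->T, C<->G), keeping left-to-right order:
  [0:5] GCATA -> CGTAT
  [5:10] TGGGG -> ACCCC
  [10:15] CTAGT -> GATCA
  [15:20] ACGAC -> TGCTG
  [20:24] GAGG -> CTCC
Concatenate: CGTATACCCCGATCATGCTGCTCC (length 24; written aligned with the template, i.e. 3'->5').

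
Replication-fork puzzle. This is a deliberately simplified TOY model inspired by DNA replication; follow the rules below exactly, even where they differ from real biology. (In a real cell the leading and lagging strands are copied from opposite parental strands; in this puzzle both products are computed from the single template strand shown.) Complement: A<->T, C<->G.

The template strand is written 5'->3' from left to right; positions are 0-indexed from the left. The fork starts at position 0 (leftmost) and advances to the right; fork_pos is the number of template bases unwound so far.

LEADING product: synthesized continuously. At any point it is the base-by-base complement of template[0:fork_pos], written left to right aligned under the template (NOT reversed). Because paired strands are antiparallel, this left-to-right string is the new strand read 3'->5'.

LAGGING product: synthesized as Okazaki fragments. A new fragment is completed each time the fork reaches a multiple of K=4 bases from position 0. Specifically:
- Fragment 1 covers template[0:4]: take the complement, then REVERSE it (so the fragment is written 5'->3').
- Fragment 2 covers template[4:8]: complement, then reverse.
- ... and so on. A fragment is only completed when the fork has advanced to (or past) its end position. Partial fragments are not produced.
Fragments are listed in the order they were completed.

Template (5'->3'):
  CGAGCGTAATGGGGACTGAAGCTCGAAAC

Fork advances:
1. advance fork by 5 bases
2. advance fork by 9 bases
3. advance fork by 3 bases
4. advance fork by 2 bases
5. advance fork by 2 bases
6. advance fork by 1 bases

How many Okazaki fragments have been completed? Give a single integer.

Answer: 5

Derivation:
Step 1: advance 5 -> fork_pos = 0 + 5 = 5. Reached multiple(s) of 4: 4 -> fragment 1 completed (1 total).
Step 2: advance 9 -> fork_pos = 5 + 9 = 14. Reached multiple(s) of 4: 8, 12 -> fragments 2-3 completed (3 total).
Step 3: advance 3 -> fork_pos = 14 + 3 = 17. Reached multiple(s) of 4: 16 -> fragment 4 completed (4 total).
Step 4: advance 2 -> fork_pos = 17 + 2 = 19. Next multiple of 4 is 20 (not reached); still 4 fragment(s).
Step 5: advance 2 -> fork_pos = 19 + 2 = 21. Reached multiple(s) of 4: 20 -> fragment 5 completed (5 total).
Step 6: advance 1 -> fork_pos = 21 + 1 = 22. Next multiple of 4 is 24 (not reached); still 5 fragment(s).
Check: final fork_pos = 22; the multiples of 4 that are <= 22 are 4..20 -> 22 // 4 = 5 completed fragment(s).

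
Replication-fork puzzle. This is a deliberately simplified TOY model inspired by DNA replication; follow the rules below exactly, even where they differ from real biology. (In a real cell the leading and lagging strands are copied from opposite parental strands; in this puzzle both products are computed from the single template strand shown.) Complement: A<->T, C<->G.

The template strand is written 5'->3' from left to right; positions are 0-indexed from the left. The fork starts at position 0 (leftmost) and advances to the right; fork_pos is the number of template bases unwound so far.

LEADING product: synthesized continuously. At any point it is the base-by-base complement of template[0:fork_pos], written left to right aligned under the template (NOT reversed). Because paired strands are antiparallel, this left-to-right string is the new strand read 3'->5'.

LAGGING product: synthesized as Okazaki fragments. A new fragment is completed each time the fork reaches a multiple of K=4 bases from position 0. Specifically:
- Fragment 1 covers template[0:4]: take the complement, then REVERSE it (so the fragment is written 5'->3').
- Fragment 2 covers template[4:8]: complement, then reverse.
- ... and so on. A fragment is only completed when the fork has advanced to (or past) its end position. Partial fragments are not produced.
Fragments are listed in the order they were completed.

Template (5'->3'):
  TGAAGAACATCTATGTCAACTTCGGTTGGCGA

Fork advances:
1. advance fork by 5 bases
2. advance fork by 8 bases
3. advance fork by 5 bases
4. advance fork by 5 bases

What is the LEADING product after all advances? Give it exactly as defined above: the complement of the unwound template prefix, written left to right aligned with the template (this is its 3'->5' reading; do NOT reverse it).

Step 1: advance 5 -> fork_pos = 0 + 5 = 5.
Step 2: advance 8 -> fork_pos = 5 + 8 = 13.
Step 3: advance 5 -> fork_pos = 13 + 5 = 18.
Step 4: advance 5 -> fork_pos = 18 + 5 = 23.
Unwound prefix: template[0:23] = TGAAGAACATCTATGTCAACTTC
Complement it base by base (A<->T, C<->G), keeping left-to-right order:
  [0:5] TGAAG -> ACTTC
  [5:10] AACAT -> TTGTA
  [10:15] CTATG -> GATAC
  [15:20] TCAAC -> AGTTG
  [20:23] TTC -> AAG
Concatenate: ACTTCTTGTAGATACAGTTGAAG (length 23; written aligned with the template, i.e. 3'->5').

Answer: ACTTCTTGTAGATACAGTTGAAG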